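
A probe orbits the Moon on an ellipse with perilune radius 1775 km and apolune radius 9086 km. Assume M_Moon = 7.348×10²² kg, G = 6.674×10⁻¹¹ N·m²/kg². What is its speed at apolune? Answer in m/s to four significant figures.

v ≈ 420.0 m/s

μ = GM = 6.674×10⁻¹¹ × 7.348×10²² = 4.904×10¹² m³/s².
Semi-major axis a = (r_p + r_a)/2 = 5430.5 km = 5.430×10⁶ m.
Vis-viva: v² = μ(2/r − 1/a) = 4.904×10¹² × (2.201×10⁻⁷ − 1.841×10⁻⁷) = 1.764×10⁵ m²/s².
v = 420.0 m/s.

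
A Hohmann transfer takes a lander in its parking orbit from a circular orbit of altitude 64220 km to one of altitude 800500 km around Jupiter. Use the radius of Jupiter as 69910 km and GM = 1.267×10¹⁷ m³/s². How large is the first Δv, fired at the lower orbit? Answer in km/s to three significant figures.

Δv ≈ 9.72 km/s

r₁ = 69910 + 64220 = 134130 km = 1.3413×10⁸ m.
r₂ = 69910 + 800500 = 870410 km = 8.7041×10⁸ m.
Transfer ellipse a_t = (r₁ + r₂)/2 = 5.023×10⁸ m.
At r₁: circular v_c1 = √(μ/r₁) = 30730 m/s; transfer-perijove v_p = √[μ(2/r₁ − 1/a_t)] = 40460 m/s.
Δv₁ = v_p − v_c1 = 9725 m/s.
= 9.725 km/s.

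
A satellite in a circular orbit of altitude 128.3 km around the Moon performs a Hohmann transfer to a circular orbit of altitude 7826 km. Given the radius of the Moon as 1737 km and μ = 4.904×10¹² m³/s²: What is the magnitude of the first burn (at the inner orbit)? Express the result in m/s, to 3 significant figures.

r₁ = 1737 + 128.3 = 1865.3 km = 1.8653×10⁶ m.
r₂ = 1737 + 7826 = 9563.0 km = 9.5630×10⁶ m.
Transfer ellipse a_t = (r₁ + r₂)/2 = 5.714×10⁶ m.
At r₁: circular v_c1 = √(μ/r₁) = 1621 m/s; transfer-perilune v_p = √[μ(2/r₁ − 1/a_t)] = 2098 m/s.
Δv₁ = v_p − v_c1 = 476.2 m/s.

Δv ≈ 476 m/s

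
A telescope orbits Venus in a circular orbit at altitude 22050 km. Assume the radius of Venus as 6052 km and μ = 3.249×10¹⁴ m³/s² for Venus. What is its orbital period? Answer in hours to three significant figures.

T ≈ 14.4 hours

r = 6052 + 22050 = 28102 km = 2.8102×10⁷ m.
Kepler's third law: T = 2π√(r³/μ) = 2π√((2.810×10⁷)³ / 3.249×10¹⁴).
r³/μ = 6.831×10⁷ s², so T = 2π × 8.265×10³ = 5.193×10⁴ s.
Converting: 5.193×10⁴ s ÷ 3600 = 14.42 hours.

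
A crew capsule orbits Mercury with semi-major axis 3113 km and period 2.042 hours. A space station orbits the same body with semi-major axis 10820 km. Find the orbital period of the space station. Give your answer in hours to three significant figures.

T₂ ≈ 13.2 hours

Kepler's third law: T² ∝ a³, so T₂ = T₁ (a₂/a₁)^(3/2).
a₂/a₁ = 3.476, (a₂/a₁)^(3/2) = 6.480.
T₂ = 2.042 × 6.480 = 13.23 hours.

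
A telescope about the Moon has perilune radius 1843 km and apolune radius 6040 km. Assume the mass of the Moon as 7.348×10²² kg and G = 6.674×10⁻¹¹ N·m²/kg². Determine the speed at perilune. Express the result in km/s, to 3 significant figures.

v ≈ 2.02 km/s

μ = GM = 6.674×10⁻¹¹ × 7.348×10²² = 4.904×10¹² m³/s².
Semi-major axis a = (r_p + r_a)/2 = 3941.5 km = 3.942×10⁶ m.
Vis-viva: v² = μ(2/r − 1/a) = 4.904×10¹² × (1.085×10⁻⁶ − 2.537×10⁻⁷) = 4.078×10⁶ m²/s².
v = 2019 m/s = 2.019 km/s.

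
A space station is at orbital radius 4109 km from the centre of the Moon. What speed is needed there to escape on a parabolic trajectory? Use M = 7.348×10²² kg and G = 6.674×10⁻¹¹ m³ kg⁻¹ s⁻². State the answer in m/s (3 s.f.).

μ = GM = 6.674×10⁻¹¹ × 7.348×10²² = 4.904×10¹² m³/s².
r = 4109 km = 4.109×10⁶ m.
Escape speed v_esc = √(2μ/r) = √(2 × 4.904×10¹² / 4.109×10⁶) = √(2.387×10⁶) = 1545 m/s.

v_esc ≈ 1540 m/s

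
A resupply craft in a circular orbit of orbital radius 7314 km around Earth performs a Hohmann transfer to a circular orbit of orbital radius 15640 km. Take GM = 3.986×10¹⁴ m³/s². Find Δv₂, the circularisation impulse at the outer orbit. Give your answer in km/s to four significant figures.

r₁ = 7314 km = 7.314×10⁶ m.
r₂ = 15640 km = 1.564×10⁷ m.
Transfer ellipse a_t = (r₁ + r₂)/2 = 1.148×10⁷ m.
At r₁: circular v_c1 = √(μ/r₁) = 7382 m/s; transfer-perigee v_p = √[μ(2/r₁ − 1/a_t)] = 8618 m/s.
At r₂: circular v_c2 = √(μ/r₂) = 5048 m/s; transfer-apogee v_a = √[μ(2/r₂ − 1/a_t)] = 4030 m/s.
Δv₂ = v_c2 − v_a = 1018 m/s.
= 1.018 km/s.

Δv ≈ 1.018 km/s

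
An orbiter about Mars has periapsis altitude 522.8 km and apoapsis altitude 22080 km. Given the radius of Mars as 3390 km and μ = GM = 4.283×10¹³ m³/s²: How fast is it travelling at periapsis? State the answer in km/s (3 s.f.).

r_p = 3390 + 522.8 = 3912.8 km = 3.9128×10⁶ m.
r_a = 3390 + 22080 = 25470 km = 2.5470×10⁷ m.
Semi-major axis a = (r_p + r_a)/2 = 14691 km = 1.469×10⁷ m.
Vis-viva: v² = μ(2/r − 1/a) = 4.283×10¹³ × (5.111×10⁻⁷ − 6.807×10⁻⁸) = 1.898×10⁷ m²/s².
v = 4356 m/s = 4.356 km/s.

v ≈ 4.36 km/s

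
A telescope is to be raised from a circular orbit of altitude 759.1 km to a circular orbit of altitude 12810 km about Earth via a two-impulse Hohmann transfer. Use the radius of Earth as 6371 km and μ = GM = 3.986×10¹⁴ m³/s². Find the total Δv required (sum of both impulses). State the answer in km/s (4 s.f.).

r₁ = 6371 + 759.1 = 7130.1 km = 7.1301×10⁶ m.
r₂ = 6371 + 12810 = 19181 km = 1.9181×10⁷ m.
Transfer ellipse a_t = (r₁ + r₂)/2 = 1.316×10⁷ m.
At r₁: circular v_c1 = √(μ/r₁) = 7477 m/s; transfer-perigee v_p = √[μ(2/r₁ − 1/a_t)] = 9028 m/s.
Δv₁ = v_p − v_c1 = 1551 m/s.
At r₂: circular v_c2 = √(μ/r₂) = 4559 m/s; transfer-apogee v_a = √[μ(2/r₂ − 1/a_t)] = 3356 m/s.
Δv₂ = v_c2 − v_a = 1203 m/s.
Total Δv = Δv₁ + Δv₂ = 2754 m/s = 2.754 km/s.

Δv_total ≈ 2.754 km/s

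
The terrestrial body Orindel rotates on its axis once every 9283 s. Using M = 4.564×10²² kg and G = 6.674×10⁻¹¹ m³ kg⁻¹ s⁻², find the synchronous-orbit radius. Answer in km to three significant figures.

r_sync ≈ 1880 km

μ = GM = 6.674×10⁻¹¹ × 4.564×10²² = 3.046×10¹² m³/s².
A synchronous orbit has period T, so by Kepler's third law a = (μT²/4π²)^(1/3).
μT²/4π² = 3.046×10¹² × (9.283×10³)² / 39.48 = 6.649×10¹⁸ m³.
a = 1.880×10⁶ m = 1880.4 km.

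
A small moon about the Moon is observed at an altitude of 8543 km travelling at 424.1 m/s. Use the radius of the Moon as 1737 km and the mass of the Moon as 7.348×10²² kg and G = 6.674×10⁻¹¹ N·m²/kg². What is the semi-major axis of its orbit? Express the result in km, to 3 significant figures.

a ≈ 6330 km

μ = GM = 6.674×10⁻¹¹ × 7.348×10²² = 4.904×10¹² m³/s².
r = 1737 + 8543 = 10280 km = 1.028×10⁷ m.
Vis-viva rearranged: 1/a = 2/r − v²/μ = 1.946×10⁻⁷ − 3.668×10⁻⁸ = 1.579×10⁻⁷ m⁻¹.
a = 6.334×10⁶ m = 6334.1 km.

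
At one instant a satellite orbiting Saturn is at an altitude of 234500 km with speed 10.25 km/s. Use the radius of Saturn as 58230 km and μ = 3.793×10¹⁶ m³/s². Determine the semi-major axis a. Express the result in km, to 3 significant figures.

r = 58230 + 234500 = 2.9273×10⁵ km = 2.927×10⁸ m.
Specific orbital energy ε = v²/2 − μ/r = (10250)²/2 − 3.793×10¹⁶/2.927×10⁸ = -7.704×10⁷ J/kg.
Since ε = −μ/(2a), a = −μ/(2ε) = 2.462×10⁸ m = 2.4616×10⁵ km.

a ≈ 2.46×10⁵ km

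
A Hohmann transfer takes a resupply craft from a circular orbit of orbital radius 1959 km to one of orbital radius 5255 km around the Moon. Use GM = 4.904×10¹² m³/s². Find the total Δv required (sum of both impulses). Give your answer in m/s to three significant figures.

r₁ = 1959 km = 1.959×10⁶ m.
r₂ = 5255 km = 5.255×10⁶ m.
Transfer ellipse a_t = (r₁ + r₂)/2 = 3.607×10⁶ m.
At r₁: circular v_c1 = √(μ/r₁) = 1582 m/s; transfer-perilune v_p = √[μ(2/r₁ − 1/a_t)] = 1910 m/s.
Δv₁ = v_p − v_c1 = 327.5 m/s.
At r₂: circular v_c2 = √(μ/r₂) = 966.0 m/s; transfer-apolune v_a = √[μ(2/r₂ − 1/a_t)] = 711.9 m/s.
Δv₂ = v_c2 − v_a = 254.1 m/s.
Total Δv = Δv₁ + Δv₂ = 581.6 m/s.

Δv_total ≈ 582 m/s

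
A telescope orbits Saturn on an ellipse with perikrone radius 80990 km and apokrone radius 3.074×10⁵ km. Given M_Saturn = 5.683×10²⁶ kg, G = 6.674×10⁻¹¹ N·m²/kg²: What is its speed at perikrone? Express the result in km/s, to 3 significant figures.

v ≈ 27.2 km/s

μ = GM = 6.674×10⁻¹¹ × 5.683×10²⁶ = 3.793×10¹⁶ m³/s².
Semi-major axis a = (r_p + r_a)/2 = 1.9420×10⁵ km = 1.942×10⁸ m.
Vis-viva: v² = μ(2/r − 1/a) = 3.793×10¹⁶ × (2.469×10⁻⁸ − 5.149×10⁻⁹) = 7.413×10⁸ m²/s².
v = 27230 m/s = 27.23 km/s.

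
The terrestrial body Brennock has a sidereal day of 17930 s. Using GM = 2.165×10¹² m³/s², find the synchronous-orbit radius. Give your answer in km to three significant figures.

A synchronous orbit has period T, so by Kepler's third law a = (μT²/4π²)^(1/3).
μT²/4π² = 2.165×10¹² × (1.793×10⁴)² / 39.48 = 1.763×10¹⁹ m³.
a = 2.603×10⁶ m = 2602.7 km.

r_sync ≈ 2600 km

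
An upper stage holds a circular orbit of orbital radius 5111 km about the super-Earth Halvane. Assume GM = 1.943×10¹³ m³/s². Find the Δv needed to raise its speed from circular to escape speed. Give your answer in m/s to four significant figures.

Δv ≈ 807.6 m/s

r = 5111 km = 5.111×10⁶ m.
Circular speed v_c = √(μ/r) = 1950 m/s.
Escape speed v_esc = √(2μ/r) = √2 × v_c = 2757 m/s.
Δv = v_esc − v_c = 807.6 m/s.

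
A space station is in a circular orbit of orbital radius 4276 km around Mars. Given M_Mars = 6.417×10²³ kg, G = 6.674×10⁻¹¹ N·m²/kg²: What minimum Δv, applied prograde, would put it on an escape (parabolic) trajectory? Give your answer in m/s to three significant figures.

μ = GM = 6.674×10⁻¹¹ × 6.417×10²³ = 4.283×10¹³ m³/s².
r = 4276 km = 4.276×10⁶ m.
Circular speed v_c = √(μ/r) = 3165 m/s.
Escape speed v_esc = √(2μ/r) = √2 × v_c = 4476 m/s.
Δv = v_esc − v_c = 1311 m/s.

Δv ≈ 1310 m/s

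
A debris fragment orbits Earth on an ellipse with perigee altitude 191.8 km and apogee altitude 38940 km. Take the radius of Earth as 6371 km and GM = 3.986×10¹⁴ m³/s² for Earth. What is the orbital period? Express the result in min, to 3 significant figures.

T ≈ 693 min

r_p = 6371 + 191.8 = 6562.8 km = 6.5628×10⁶ m.
r_a = 6371 + 38940 = 45311 km = 4.5311×10⁷ m.
Semi-major axis a = (r_p + r_a)/2 = (6562.8 + 45311)/2 = 25937 km = 2.594×10⁷ m.
By Kepler's third law T = 2π√(a³/μ) = 2π × 6.616×10³ = 4.157×10⁴ s.
= 692.8 min.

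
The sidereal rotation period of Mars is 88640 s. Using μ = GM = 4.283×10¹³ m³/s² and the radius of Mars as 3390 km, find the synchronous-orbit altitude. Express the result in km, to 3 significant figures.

A synchronous orbit has period T, so by Kepler's third law a = (μT²/4π²)^(1/3).
μT²/4π² = 4.283×10¹³ × (8.864×10⁴)² / 39.48 = 8.524×10²¹ m³.
a = 2.043×10⁷ m = 20428 km.
Altitude h = a − R = 20428 − 3390 = 17038 km.

h_sync ≈ 17000 km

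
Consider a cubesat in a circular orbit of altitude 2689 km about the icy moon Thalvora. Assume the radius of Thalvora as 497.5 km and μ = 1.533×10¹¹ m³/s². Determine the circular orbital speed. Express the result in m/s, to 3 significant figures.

v ≈ 219 m/s

r = 497.5 + 2689 = 3186.5 km = 3.1865×10⁶ m.
For a circular orbit v = √(μ/r) = √(1.533×10¹¹ / 3.186×10⁶) = √(4.811×10⁴) = 219.3 m/s.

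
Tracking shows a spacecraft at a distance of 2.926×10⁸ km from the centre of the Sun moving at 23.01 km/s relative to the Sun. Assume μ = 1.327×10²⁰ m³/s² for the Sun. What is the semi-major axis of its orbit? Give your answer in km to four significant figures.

r = 2.926×10¹¹ m.
Specific orbital energy ε = v²/2 − μ/r = (23010)²/2 − 1.327×10²⁰/2.926×10¹¹ = -1.888×10⁸ J/kg.
Since ε = −μ/(2a), a = −μ/(2ε) = 3.514×10¹¹ m = 3.5145×10⁸ km.

a ≈ 3.514×10⁸ km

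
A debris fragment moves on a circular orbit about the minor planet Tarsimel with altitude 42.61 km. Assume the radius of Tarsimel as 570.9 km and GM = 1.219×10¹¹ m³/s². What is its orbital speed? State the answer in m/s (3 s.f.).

r = 570.9 + 42.61 = 613.51 km = 6.1351×10⁵ m.
For a circular orbit v = √(μ/r) = √(1.219×10¹¹ / 6.135×10⁵) = √(1.987×10⁵) = 445.7 m/s.

v ≈ 446 m/s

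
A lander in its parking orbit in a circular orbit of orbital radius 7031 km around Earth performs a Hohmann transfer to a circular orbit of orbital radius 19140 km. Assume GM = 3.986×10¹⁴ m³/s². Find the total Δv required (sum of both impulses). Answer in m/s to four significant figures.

Δv_total ≈ 2795 m/s

r₁ = 7031 km = 7.031×10⁶ m.
r₂ = 19140 km = 1.914×10⁷ m.
Transfer ellipse a_t = (r₁ + r₂)/2 = 1.309×10⁷ m.
At r₁: circular v_c1 = √(μ/r₁) = 7529 m/s; transfer-perigee v_p = √[μ(2/r₁ − 1/a_t)] = 9106 m/s.
Δv₁ = v_p − v_c1 = 1577 m/s.
At r₂: circular v_c2 = √(μ/r₂) = 4563 m/s; transfer-apogee v_a = √[μ(2/r₂ − 1/a_t)] = 3345 m/s.
Δv₂ = v_c2 − v_a = 1218 m/s.
Total Δv = Δv₁ + Δv₂ = 2795 m/s.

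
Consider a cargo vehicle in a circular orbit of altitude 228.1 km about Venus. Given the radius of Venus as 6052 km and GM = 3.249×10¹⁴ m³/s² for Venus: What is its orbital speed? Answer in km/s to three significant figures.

v ≈ 7.19 km/s

r = 6052 + 228.1 = 6280.1 km = 6.2801×10⁶ m.
For a circular orbit v = √(μ/r) = √(3.249×10¹⁴ / 6.280×10⁶) = √(5.173×10⁷) = 7193 m/s.
That is 7.193 km/s.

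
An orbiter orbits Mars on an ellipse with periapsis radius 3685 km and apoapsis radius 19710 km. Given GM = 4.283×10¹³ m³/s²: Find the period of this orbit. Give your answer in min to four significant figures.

Semi-major axis a = (r_p + r_a)/2 = (3685.0 + 19710)/2 = 11698 km = 1.170×10⁷ m.
By Kepler's third law T = 2π√(a³/μ) = 2π × 6.113×10³ = 3.841×10⁴ s.
= 640.2 min.

T ≈ 640.2 min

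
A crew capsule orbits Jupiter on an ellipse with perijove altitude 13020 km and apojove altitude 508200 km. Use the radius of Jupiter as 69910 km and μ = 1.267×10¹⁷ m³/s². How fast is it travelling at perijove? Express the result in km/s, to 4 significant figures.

v ≈ 51.69 km/s

r_p = 69910 + 13020 = 82930 km = 8.2930×10⁷ m.
r_a = 69910 + 508200 = 578110 km = 5.7811×10⁸ m.
Semi-major axis a = (r_p + r_a)/2 = 3.3052×10⁵ km = 3.305×10⁸ m.
Vis-viva: v² = μ(2/r − 1/a) = 1.267×10¹⁷ × (2.412×10⁻⁸ − 3.026×10⁻⁹) = 2.672×10⁹ m²/s².
v = 51690 m/s = 51.69 km/s.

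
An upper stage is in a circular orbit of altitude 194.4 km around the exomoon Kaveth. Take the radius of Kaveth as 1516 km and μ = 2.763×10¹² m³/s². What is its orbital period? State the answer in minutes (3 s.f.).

T ≈ 141 minutes

r = 1516 + 194.4 = 1710.4 km = 1.7104×10⁶ m.
Kepler's third law: T = 2π√(r³/μ) = 2π√((1.710×10⁶)³ / 2.763×10¹²).
r³/μ = 1.811×10⁶ s², so T = 2π × 1.346×10³ = 8.455×10³ s.
Converting: 8.455×10³ s ÷ 60.00 = 140.9 minutes.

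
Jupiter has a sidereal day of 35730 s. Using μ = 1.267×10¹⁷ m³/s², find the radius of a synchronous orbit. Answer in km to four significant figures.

A synchronous orbit has period T, so by Kepler's third law a = (μT²/4π²)^(1/3).
μT²/4π² = 1.267×10¹⁷ × (3.573×10⁴)² / 39.48 = 4.097×10²⁴ m³.
a = 1.600×10⁸ m = 1.6002×10⁵ km.

r_sync ≈ 1.600×10⁵ km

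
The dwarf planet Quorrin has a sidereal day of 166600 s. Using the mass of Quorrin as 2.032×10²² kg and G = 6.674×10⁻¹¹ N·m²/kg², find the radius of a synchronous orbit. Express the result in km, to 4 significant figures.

μ = GM = 6.674×10⁻¹¹ × 2.032×10²² = 1.356×10¹² m³/s².
A synchronous orbit has period T, so by Kepler's third law a = (μT²/4π²)^(1/3).
μT²/4π² = 1.356×10¹² × (1.666×10⁵)² / 39.48 = 9.535×10²⁰ m³.
a = 9.842×10⁶ m = 9842.4 km.

r_sync ≈ 9842 km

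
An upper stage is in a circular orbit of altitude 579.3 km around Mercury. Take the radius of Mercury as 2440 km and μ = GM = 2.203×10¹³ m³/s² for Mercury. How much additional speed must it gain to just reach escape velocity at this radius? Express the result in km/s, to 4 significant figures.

Δv ≈ 1.119 km/s

r = 2440 + 579.3 = 3019.3 km = 3.0193×10⁶ m.
Circular speed v_c = √(μ/r) = 2701 m/s.
Escape speed v_esc = √(2μ/r) = √2 × v_c = 3820 m/s.
Δv = v_esc − v_c = 1119 m/s = 1.119 km/s.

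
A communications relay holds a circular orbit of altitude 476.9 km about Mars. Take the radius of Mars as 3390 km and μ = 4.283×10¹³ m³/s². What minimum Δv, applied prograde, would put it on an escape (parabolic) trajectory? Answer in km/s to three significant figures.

r = 3390 + 476.9 = 3866.9 km = 3.8669×10⁶ m.
Circular speed v_c = √(μ/r) = 3328 m/s.
Escape speed v_esc = √(2μ/r) = √2 × v_c = 4707 m/s.
Δv = v_esc − v_c = 1379 m/s = 1.379 km/s.

Δv ≈ 1.38 km/s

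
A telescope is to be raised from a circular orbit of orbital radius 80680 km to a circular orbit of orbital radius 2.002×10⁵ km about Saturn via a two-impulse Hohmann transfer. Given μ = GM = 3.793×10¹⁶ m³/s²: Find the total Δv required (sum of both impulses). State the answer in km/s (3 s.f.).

Δv_total ≈ 7.54 km/s

r₁ = 80680 km = 8.068×10⁷ m.
r₂ = 2.002×10⁵ km = 2.002×10⁸ m.
Transfer ellipse a_t = (r₁ + r₂)/2 = 1.404×10⁸ m.
At r₁: circular v_c1 = √(μ/r₁) = 21680 m/s; transfer-perikrone v_p = √[μ(2/r₁ − 1/a_t)] = 25890 m/s.
Δv₁ = v_p − v_c1 = 4205 m/s.
At r₂: circular v_c2 = √(μ/r₂) = 13760 m/s; transfer-apokrone v_a = √[μ(2/r₂ − 1/a_t)] = 10430 m/s.
Δv₂ = v_c2 − v_a = 3332 m/s.
Total Δv = Δv₁ + Δv₂ = 7537 m/s = 7.537 km/s.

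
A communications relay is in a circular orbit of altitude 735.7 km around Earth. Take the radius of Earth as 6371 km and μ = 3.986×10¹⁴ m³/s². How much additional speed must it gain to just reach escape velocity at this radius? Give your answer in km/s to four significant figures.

r = 6371 + 735.7 = 7106.7 km = 7.1067×10⁶ m.
Circular speed v_c = √(μ/r) = 7489 m/s.
Escape speed v_esc = √(2μ/r) = √2 × v_c = 10590 m/s.
Δv = v_esc − v_c = 3102 m/s = 3.102 km/s.

Δv ≈ 3.102 km/s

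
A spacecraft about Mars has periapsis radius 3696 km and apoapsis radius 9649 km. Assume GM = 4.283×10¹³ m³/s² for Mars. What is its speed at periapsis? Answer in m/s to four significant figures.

Semi-major axis a = (r_p + r_a)/2 = 6672.5 km = 6.672×10⁶ m.
Vis-viva: v² = μ(2/r − 1/a) = 4.283×10¹³ × (5.411×10⁻⁷ − 1.499×10⁻⁷) = 1.676×10⁷ m²/s².
v = 4094 m/s.

v ≈ 4094 m/s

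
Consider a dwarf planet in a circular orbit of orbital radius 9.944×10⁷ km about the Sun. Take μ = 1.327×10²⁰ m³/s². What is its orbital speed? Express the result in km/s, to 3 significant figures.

r = 9.944×10⁷ km = 9.944×10¹⁰ m.
For a circular orbit v = √(μ/r) = √(1.327×10²⁰ / 9.944×10¹⁰) = √(1.334×10⁹) = 36530 m/s.
That is 36.53 km/s.

v ≈ 36.5 km/s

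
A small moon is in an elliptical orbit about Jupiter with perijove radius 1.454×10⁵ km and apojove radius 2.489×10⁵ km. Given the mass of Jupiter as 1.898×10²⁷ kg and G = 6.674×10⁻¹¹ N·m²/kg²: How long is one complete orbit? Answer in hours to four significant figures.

μ = GM = 6.674×10⁻¹¹ × 1.898×10²⁷ = 1.267×10¹⁷ m³/s².
Semi-major axis a = (r_p + r_a)/2 = (1.4540×10⁵ + 2.4890×10⁵)/2 = 1.9715×10⁵ km = 1.972×10⁸ m.
By Kepler's third law T = 2π√(a³/μ) = 2π × 7.778×10³ = 4.887×10⁴ s.
= 13.57 hours.

T ≈ 13.57 hours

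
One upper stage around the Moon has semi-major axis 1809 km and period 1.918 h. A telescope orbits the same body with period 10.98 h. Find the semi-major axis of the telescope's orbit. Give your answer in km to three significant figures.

Kepler's third law: a³ ∝ T², so a₂ = a₁ (T₂/T₁)^(2/3).
T₂/T₁ = 5.725, (T₂/T₁)^(2/3) = 3.200.
a₂ = 1809 × 3.200 = 5789 km.

a₂ ≈ 5790 km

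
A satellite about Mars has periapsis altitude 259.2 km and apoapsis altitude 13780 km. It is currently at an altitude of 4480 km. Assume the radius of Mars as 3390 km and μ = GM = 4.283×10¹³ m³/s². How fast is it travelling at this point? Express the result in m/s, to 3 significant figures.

v ≈ 2600 m/s

r_p = 3390 + 259.2 = 3649.2 km = 3.6492×10⁶ m.
r_a = 3390 + 13780 = 17170 km = 1.7170×10⁷ m.
r = 3390 + 4480 = 7870.0 km = 7.870×10⁶ m.
Semi-major axis a = (r_p + r_a)/2 = 10410 km = 1.041×10⁷ m.
Vis-viva: v² = μ(2/r − 1/a) = 4.283×10¹³ × (2.541×10⁻⁷ − 9.607×10⁻⁸) = 6.770×10⁶ m²/s².
v = 2602 m/s.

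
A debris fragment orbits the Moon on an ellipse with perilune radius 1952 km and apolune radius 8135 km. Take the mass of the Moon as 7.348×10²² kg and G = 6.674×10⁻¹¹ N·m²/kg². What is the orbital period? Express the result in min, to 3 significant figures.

μ = GM = 6.674×10⁻¹¹ × 7.348×10²² = 4.904×10¹² m³/s².
Semi-major axis a = (r_p + r_a)/2 = (1952.0 + 8135.0)/2 = 5043.5 km = 5.044×10⁶ m.
By Kepler's third law T = 2π√(a³/μ) = 2π × 5.115×10³ = 3.214×10⁴ s.
= 535.6 min.

T ≈ 536 min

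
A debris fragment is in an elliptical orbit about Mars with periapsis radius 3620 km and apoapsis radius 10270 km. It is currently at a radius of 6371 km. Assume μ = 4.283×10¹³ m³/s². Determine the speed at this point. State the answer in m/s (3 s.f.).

Semi-major axis a = (r_p + r_a)/2 = 6945.0 km = 6.945×10⁶ m.
Vis-viva: v² = μ(2/r − 1/a) = 4.283×10¹³ × (3.139×10⁻⁷ − 1.440×10⁻⁷) = 7.278×10⁶ m²/s².
v = 2698 m/s.

v ≈ 2700 m/s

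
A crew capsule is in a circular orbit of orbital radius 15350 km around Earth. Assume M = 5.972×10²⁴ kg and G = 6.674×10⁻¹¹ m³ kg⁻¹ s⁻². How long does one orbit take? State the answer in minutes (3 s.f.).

T ≈ 315 minutes

μ = GM = 6.674×10⁻¹¹ × 5.972×10²⁴ = 3.986×10¹⁴ m³/s².
r = 15350 km = 1.535×10⁷ m.
Kepler's third law: T = 2π√(r³/μ) = 2π√((1.535×10⁷)³ / 3.986×10¹⁴).
r³/μ = 9.074×10⁶ s², so T = 2π × 3.012×10³ = 1.893×10⁴ s.
Converting: 1.893×10⁴ s ÷ 60.00 = 315.5 minutes.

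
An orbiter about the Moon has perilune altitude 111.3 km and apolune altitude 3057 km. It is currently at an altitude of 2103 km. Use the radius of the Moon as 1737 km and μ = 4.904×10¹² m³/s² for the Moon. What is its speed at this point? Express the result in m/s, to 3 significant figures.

v ≈ 1040 m/s

r_p = 1737 + 111.3 = 1848.3 km = 1.8483×10⁶ m.
r_a = 1737 + 3057 = 4794.0 km = 4.7940×10⁶ m.
r = 1737 + 2103 = 3840.0 km = 3.840×10⁶ m.
Semi-major axis a = (r_p + r_a)/2 = 3321.2 km = 3.321×10⁶ m.
Vis-viva: v² = μ(2/r − 1/a) = 4.904×10¹² × (5.208×10⁻⁷ − 3.011×10⁻⁷) = 1.078×10⁶ m²/s².
v = 1038 m/s.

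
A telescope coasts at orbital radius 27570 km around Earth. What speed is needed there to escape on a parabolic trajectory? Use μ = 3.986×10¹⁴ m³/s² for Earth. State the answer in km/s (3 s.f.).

v_esc ≈ 5.38 km/s

r = 27570 km = 2.757×10⁷ m.
Escape speed v_esc = √(2μ/r) = √(2 × 3.986×10¹⁴ / 2.757×10⁷) = √(2.892×10⁷) = 5377 m/s.
= 5.377 km/s.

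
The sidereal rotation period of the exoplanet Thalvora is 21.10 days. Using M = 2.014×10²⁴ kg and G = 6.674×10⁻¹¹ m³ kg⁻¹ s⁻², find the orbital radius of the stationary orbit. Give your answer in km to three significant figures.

r_sync ≈ 2.25×10⁵ km

μ = GM = 6.674×10⁻¹¹ × 2.014×10²⁴ = 1.344×10¹⁴ m³/s².
T = 21.10 days = 1.823×10⁶ s.
A synchronous orbit has period T, so by Kepler's third law a = (μT²/4π²)^(1/3).
μT²/4π² = 1.344×10¹⁴ × (1.823×10⁶)² / 39.48 = 1.132×10²⁵ m³.
a = 2.245×10⁸ m = 2.2451×10⁵ km.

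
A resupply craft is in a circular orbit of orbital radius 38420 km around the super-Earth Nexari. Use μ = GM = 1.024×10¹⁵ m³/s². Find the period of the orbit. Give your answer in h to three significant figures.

T ≈ 13.0 h

r = 38420 km = 3.842×10⁷ m.
Kepler's third law: T = 2π√(r³/μ) = 2π√((3.842×10⁷)³ / 1.024×10¹⁵).
r³/μ = 5.538×10⁷ s², so T = 2π × 7.442×10³ = 4.676×10⁴ s.
Converting: 4.676×10⁴ s ÷ 3600 = 12.99 h.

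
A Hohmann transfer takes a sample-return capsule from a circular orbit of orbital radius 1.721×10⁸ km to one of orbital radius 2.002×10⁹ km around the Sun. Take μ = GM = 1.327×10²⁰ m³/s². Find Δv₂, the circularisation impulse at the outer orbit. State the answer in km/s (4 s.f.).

r₁ = 1.721×10⁸ km = 1.721×10¹¹ m.
r₂ = 2.002×10⁹ km = 2.002×10¹² m.
Transfer ellipse a_t = (r₁ + r₂)/2 = 1.087×10¹² m.
At r₁: circular v_c1 = √(μ/r₁) = 27770 m/s; transfer-perihelion v_p = √[μ(2/r₁ − 1/a_t)] = 37680 m/s.
At r₂: circular v_c2 = √(μ/r₂) = 8141 m/s; transfer-aphelion v_a = √[μ(2/r₂ − 1/a_t)] = 3239 m/s.
Δv₂ = v_c2 − v_a = 4902 m/s.
= 4.902 km/s.

Δv ≈ 4.902 km/s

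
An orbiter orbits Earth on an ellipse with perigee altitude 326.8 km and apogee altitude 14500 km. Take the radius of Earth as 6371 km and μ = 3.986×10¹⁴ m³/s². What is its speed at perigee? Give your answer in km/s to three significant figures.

r_p = 6371 + 326.8 = 6697.8 km = 6.6978×10⁶ m.
r_a = 6371 + 14500 = 20871 km = 2.0871×10⁷ m.
Semi-major axis a = (r_p + r_a)/2 = 13784 km = 1.378×10⁷ m.
Vis-viva: v² = μ(2/r − 1/a) = 3.986×10¹⁴ × (2.986×10⁻⁷ − 7.255×10⁻⁸) = 9.011×10⁷ m²/s².
v = 9492 m/s = 9.492 km/s.

v ≈ 9.49 km/s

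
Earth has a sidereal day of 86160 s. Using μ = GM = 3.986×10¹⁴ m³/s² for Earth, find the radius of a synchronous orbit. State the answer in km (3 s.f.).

r_sync ≈ 42200 km

A synchronous orbit has period T, so by Kepler's third law a = (μT²/4π²)^(1/3).
μT²/4π² = 3.986×10¹⁴ × (8.616×10⁴)² / 39.48 = 7.495×10²² m³.
a = 4.216×10⁷ m = 42163 km.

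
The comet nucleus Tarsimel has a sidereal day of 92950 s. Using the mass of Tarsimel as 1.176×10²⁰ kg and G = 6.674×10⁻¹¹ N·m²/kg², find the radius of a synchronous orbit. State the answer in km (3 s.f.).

μ = GM = 6.674×10⁻¹¹ × 1.176×10²⁰ = 7.849×10⁹ m³/s².
A synchronous orbit has period T, so by Kepler's third law a = (μT²/4π²)^(1/3).
μT²/4π² = 7.849×10⁹ × (9.295×10⁴)² / 39.48 = 1.718×10¹⁸ m³.
a = 1.198×10⁶ m = 1197.6 km.

r_sync ≈ 1200 km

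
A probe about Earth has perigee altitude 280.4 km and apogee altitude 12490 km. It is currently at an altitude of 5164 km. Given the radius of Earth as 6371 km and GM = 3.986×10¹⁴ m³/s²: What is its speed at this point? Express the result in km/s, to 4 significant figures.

v ≈ 6.153 km/s

r_p = 6371 + 280.4 = 6651.4 km = 6.6514×10⁶ m.
r_a = 6371 + 12490 = 18861 km = 1.8861×10⁷ m.
r = 6371 + 5164 = 11535 km = 1.154×10⁷ m.
Semi-major axis a = (r_p + r_a)/2 = 12756 km = 1.276×10⁷ m.
Vis-viva: v² = μ(2/r − 1/a) = 3.986×10¹⁴ × (1.734×10⁻⁷ − 7.839×10⁻⁸) = 3.786×10⁷ m²/s².
v = 6153 m/s = 6.153 km/s.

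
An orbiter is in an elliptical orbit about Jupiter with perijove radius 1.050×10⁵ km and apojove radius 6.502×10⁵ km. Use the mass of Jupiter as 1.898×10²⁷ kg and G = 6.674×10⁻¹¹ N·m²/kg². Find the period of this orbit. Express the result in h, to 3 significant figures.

μ = GM = 6.674×10⁻¹¹ × 1.898×10²⁷ = 1.267×10¹⁷ m³/s².
Semi-major axis a = (r_p + r_a)/2 = (1.0500×10⁵ + 6.5020×10⁵)/2 = 3.7760×10⁵ km = 3.776×10⁸ m.
By Kepler's third law T = 2π√(a³/μ) = 2π × 2.062×10⁴ = 1.295×10⁵ s.
= 35.98 h.

T ≈ 36.0 h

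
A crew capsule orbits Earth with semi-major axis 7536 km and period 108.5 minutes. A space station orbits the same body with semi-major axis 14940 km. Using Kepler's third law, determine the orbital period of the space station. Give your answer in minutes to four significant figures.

T₂ ≈ 302.9 minutes

Kepler's third law: T² ∝ a³, so T₂ = T₁ (a₂/a₁)^(3/2).
a₂/a₁ = 1.982, (a₂/a₁)^(3/2) = 2.791.
T₂ = 108.5 × 2.791 = 302.9 minutes.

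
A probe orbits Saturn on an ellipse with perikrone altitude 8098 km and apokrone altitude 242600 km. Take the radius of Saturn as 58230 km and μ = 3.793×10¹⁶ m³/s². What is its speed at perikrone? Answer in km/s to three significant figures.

r_p = 58230 + 8098 = 66328 km = 6.6328×10⁷ m.
r_a = 58230 + 242600 = 300830 km = 3.0083×10⁸ m.
Semi-major axis a = (r_p + r_a)/2 = 1.8358×10⁵ km = 1.836×10⁸ m.
Vis-viva: v² = μ(2/r − 1/a) = 3.793×10¹⁶ × (3.015×10⁻⁸ − 5.447×10⁻⁹) = 9.371×10⁸ m²/s².
v = 30610 m/s = 30.61 km/s.

v ≈ 30.6 km/s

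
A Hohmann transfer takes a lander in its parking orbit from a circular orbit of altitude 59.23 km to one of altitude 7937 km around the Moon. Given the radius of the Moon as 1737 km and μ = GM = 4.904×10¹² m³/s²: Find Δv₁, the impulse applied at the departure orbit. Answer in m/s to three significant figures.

r₁ = 1737 + 59.23 = 1796.2 km = 1.7962×10⁶ m.
r₂ = 1737 + 7937 = 9674.0 km = 9.6740×10⁶ m.
Transfer ellipse a_t = (r₁ + r₂)/2 = 5.735×10⁶ m.
At r₁: circular v_c1 = √(μ/r₁) = 1652 m/s; transfer-perilune v_p = √[μ(2/r₁ − 1/a_t)] = 2146 m/s.
Δv₁ = v_p − v_c1 = 493.7 m/s.

Δv ≈ 494 m/s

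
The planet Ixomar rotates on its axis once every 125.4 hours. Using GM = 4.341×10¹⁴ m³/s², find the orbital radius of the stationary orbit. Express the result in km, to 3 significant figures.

r_sync ≈ 1.31×10⁵ km

T = 125.4 hours = 4.514×10⁵ s.
A synchronous orbit has period T, so by Kepler's third law a = (μT²/4π²)^(1/3).
μT²/4π² = 4.341×10¹⁴ × (4.514×10⁵)² / 39.48 = 2.241×10²⁴ m³.
a = 1.309×10⁸ m = 1.3086×10⁵ km.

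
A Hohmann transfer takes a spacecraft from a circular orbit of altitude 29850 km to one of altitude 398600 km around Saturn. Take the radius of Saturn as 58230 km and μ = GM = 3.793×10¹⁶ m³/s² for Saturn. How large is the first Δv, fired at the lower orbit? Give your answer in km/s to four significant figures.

r₁ = 58230 + 29850 = 88080 km = 8.8080×10⁷ m.
r₂ = 58230 + 398600 = 456830 km = 4.5683×10⁸ m.
Transfer ellipse a_t = (r₁ + r₂)/2 = 2.725×10⁸ m.
At r₁: circular v_c1 = √(μ/r₁) = 20750 m/s; transfer-perikrone v_p = √[μ(2/r₁ − 1/a_t)] = 26870 m/s.
Δv₁ = v_p − v_c1 = 6119 m/s.
= 6.119 km/s.

Δv ≈ 6.119 km/s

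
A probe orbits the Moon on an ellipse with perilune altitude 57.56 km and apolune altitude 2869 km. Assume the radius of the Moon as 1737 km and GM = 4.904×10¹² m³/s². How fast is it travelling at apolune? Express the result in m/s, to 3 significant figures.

r_p = 1737 + 57.56 = 1794.6 km = 1.7946×10⁶ m.
r_a = 1737 + 2869 = 4606.0 km = 4.6060×10⁶ m.
Semi-major axis a = (r_p + r_a)/2 = 3200.3 km = 3.200×10⁶ m.
Vis-viva: v² = μ(2/r − 1/a) = 4.904×10¹² × (4.342×10⁻⁷ − 3.125×10⁻⁷) = 5.970×10⁵ m²/s².
v = 772.7 m/s.

v ≈ 773 m/s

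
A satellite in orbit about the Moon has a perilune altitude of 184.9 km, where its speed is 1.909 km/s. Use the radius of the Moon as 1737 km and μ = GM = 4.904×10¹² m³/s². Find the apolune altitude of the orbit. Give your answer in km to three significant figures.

r_p = 1737 + 184.9 = 1921.9 km = 1.922×10⁶ m.
Specific energy ε = v²/2 − μ/r = -7.295×10⁵ J/kg, so a = −μ/(2ε) = 3.361×10⁶ m.
The apsides satisfy r_p + r_a = 2a, so the apolune radius is 2a − r_p = 4.801×10⁶ m = 4800.5 km.
Apolune altitude = 4800.5 − 1737 = 3063.5 km.

apolune altitude ≈ 3060 km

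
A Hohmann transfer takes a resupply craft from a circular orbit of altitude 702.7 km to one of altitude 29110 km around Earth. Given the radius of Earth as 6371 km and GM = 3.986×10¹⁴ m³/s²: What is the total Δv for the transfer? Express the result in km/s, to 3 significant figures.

Δv_total ≈ 3.61 km/s

r₁ = 6371 + 702.7 = 7073.7 km = 7.0737×10⁶ m.
r₂ = 6371 + 29110 = 35481 km = 3.5481×10⁷ m.
Transfer ellipse a_t = (r₁ + r₂)/2 = 2.128×10⁷ m.
At r₁: circular v_c1 = √(μ/r₁) = 7507 m/s; transfer-perigee v_p = √[μ(2/r₁ − 1/a_t)] = 9694 m/s.
Δv₁ = v_p − v_c1 = 2187 m/s.
At r₂: circular v_c2 = √(μ/r₂) = 3352 m/s; transfer-apogee v_a = √[μ(2/r₂ − 1/a_t)] = 1933 m/s.
Δv₂ = v_c2 − v_a = 1419 m/s.
Total Δv = Δv₁ + Δv₂ = 3606 m/s = 3.606 km/s.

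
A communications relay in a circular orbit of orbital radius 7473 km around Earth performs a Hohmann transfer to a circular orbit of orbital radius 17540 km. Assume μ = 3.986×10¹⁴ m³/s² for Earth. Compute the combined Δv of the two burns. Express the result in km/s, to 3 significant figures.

r₁ = 7473 km = 7.473×10⁶ m.
r₂ = 17540 km = 1.754×10⁷ m.
Transfer ellipse a_t = (r₁ + r₂)/2 = 1.251×10⁷ m.
At r₁: circular v_c1 = √(μ/r₁) = 7303 m/s; transfer-perigee v_p = √[μ(2/r₁ − 1/a_t)] = 8649 m/s.
Δv₁ = v_p − v_c1 = 1346 m/s.
At r₂: circular v_c2 = √(μ/r₂) = 4767 m/s; transfer-apogee v_a = √[μ(2/r₂ − 1/a_t)] = 3685 m/s.
Δv₂ = v_c2 − v_a = 1082 m/s.
Total Δv = Δv₁ + Δv₂ = 2428 m/s = 2.428 km/s.

Δv_total ≈ 2.43 km/s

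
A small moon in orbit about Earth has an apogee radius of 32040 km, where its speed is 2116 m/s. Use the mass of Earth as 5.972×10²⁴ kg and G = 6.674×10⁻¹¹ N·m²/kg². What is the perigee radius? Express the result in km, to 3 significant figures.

perigee radius ≈ 7030 km

μ = GM = 6.674×10⁻¹¹ × 5.972×10²⁴ = 3.986×10¹⁴ m³/s².
r_a = 3.204×10⁷ m.
Specific energy ε = v²/2 − μ/r = -1.020×10⁷ J/kg, so a = −μ/(2ε) = 1.954×10⁷ m.
The apsides satisfy r_p + r_a = 2a, so the perigee radius is 2a − r_a = 7.031×10⁶ m = 7031.5 km.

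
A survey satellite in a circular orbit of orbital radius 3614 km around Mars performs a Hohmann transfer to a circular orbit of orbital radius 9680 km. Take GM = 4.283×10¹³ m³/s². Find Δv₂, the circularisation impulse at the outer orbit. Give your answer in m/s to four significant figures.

Δv ≈ 552.4 m/s

r₁ = 3614 km = 3.614×10⁶ m.
r₂ = 9680 km = 9.680×10⁶ m.
Transfer ellipse a_t = (r₁ + r₂)/2 = 6.647×10⁶ m.
At r₁: circular v_c1 = √(μ/r₁) = 3443 m/s; transfer-periapsis v_p = √[μ(2/r₁ − 1/a_t)] = 4154 m/s.
At r₂: circular v_c2 = √(μ/r₂) = 2103 m/s; transfer-apoapsis v_a = √[μ(2/r₂ − 1/a_t)] = 1551 m/s.
Δv₂ = v_c2 − v_a = 552.4 m/s.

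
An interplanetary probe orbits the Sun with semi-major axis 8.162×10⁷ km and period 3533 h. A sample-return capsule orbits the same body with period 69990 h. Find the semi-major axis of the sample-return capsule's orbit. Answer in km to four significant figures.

a₂ ≈ 5.976×10⁸ km

Kepler's third law: a³ ∝ T², so a₂ = a₁ (T₂/T₁)^(2/3).
T₂/T₁ = 19.81, (T₂/T₁)^(2/3) = 7.321.
a₂ = 8.162×10⁷ × 7.321 = 5.976×10⁸ km.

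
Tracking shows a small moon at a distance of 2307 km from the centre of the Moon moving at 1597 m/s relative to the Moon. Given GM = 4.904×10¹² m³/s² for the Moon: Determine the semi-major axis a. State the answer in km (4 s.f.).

r = 2.307×10⁶ m.
Vis-viva rearranged: 1/a = 2/r − v²/μ = 8.669×10⁻⁷ − 5.201×10⁻⁷ = 3.469×10⁻⁷ m⁻¹.
a = 2.883×10⁶ m = 2883.0 km.

a ≈ 2883 km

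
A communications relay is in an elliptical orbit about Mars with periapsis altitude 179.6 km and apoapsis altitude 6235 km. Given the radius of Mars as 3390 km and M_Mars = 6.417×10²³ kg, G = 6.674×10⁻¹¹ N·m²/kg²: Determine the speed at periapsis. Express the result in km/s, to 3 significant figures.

μ = GM = 6.674×10⁻¹¹ × 6.417×10²³ = 4.283×10¹³ m³/s².
r_p = 3390 + 179.6 = 3569.6 km = 3.5696×10⁶ m.
r_a = 3390 + 6235 = 9625.0 km = 9.6250×10⁶ m.
Semi-major axis a = (r_p + r_a)/2 = 6597.3 km = 6.597×10⁶ m.
Vis-viva: v² = μ(2/r − 1/a) = 4.283×10¹³ × (5.603×10⁻⁷ − 1.516×10⁻⁷) = 1.750×10⁷ m²/s².
v = 4184 m/s = 4.184 km/s.

v ≈ 4.18 km/s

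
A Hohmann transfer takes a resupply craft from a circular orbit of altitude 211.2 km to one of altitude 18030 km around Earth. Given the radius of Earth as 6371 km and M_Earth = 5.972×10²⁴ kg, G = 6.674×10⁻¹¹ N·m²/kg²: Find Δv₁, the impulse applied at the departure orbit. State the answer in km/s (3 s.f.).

μ = GM = 6.674×10⁻¹¹ × 5.972×10²⁴ = 3.986×10¹⁴ m³/s².
r₁ = 6371 + 211.2 = 6582.2 km = 6.5822×10⁶ m.
r₂ = 6371 + 18030 = 24401 km = 2.4401×10⁷ m.
Transfer ellipse a_t = (r₁ + r₂)/2 = 1.549×10⁷ m.
At r₁: circular v_c1 = √(μ/r₁) = 7782 m/s; transfer-perigee v_p = √[μ(2/r₁ − 1/a_t)] = 9766 m/s.
Δv₁ = v_p − v_c1 = 1985 m/s.
= 1.985 km/s.

Δv ≈ 1.98 km/s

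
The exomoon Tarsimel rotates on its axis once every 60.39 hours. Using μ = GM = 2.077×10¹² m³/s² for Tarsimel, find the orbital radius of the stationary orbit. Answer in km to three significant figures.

r_sync ≈ 13500 km

T = 60.39 hours = 2.174×10⁵ s.
A synchronous orbit has period T, so by Kepler's third law a = (μT²/4π²)^(1/3).
μT²/4π² = 2.077×10¹² × (2.174×10⁵)² / 39.48 = 2.487×10²¹ m³.
a = 1.355×10⁷ m = 13548 km.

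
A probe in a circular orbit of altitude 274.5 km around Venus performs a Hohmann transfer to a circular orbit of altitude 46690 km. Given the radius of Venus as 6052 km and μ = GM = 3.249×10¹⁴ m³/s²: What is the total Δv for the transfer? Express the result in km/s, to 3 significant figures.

Δv_total ≈ 3.74 km/s

r₁ = 6052 + 274.5 = 6326.5 km = 6.3265×10⁶ m.
r₂ = 6052 + 46690 = 52742 km = 5.2742×10⁷ m.
Transfer ellipse a_t = (r₁ + r₂)/2 = 2.953×10⁷ m.
At r₁: circular v_c1 = √(μ/r₁) = 7166 m/s; transfer-periapsis v_p = √[μ(2/r₁ − 1/a_t)] = 9577 m/s.
Δv₁ = v_p − v_c1 = 2410 m/s.
At r₂: circular v_c2 = √(μ/r₂) = 2482 m/s; transfer-apoapsis v_a = √[μ(2/r₂ − 1/a_t)] = 1149 m/s.
Δv₂ = v_c2 − v_a = 1333 m/s.
Total Δv = Δv₁ + Δv₂ = 3744 m/s = 3.744 km/s.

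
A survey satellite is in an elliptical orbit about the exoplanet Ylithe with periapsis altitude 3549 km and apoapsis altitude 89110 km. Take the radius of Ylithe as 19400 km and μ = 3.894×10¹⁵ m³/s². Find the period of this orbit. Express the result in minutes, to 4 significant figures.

T ≈ 894.3 minutes

r_p = 19400 + 3549 = 22949 km = 2.2949×10⁷ m.
r_a = 19400 + 89110 = 108510 km = 1.0851×10⁸ m.
Semi-major axis a = (r_p + r_a)/2 = (22949 + 1.0851×10⁵)/2 = 65730 km = 6.573×10⁷ m.
By Kepler's third law T = 2π√(a³/μ) = 2π × 8.540×10³ = 5.366×10⁴ s.
= 894.3 minutes.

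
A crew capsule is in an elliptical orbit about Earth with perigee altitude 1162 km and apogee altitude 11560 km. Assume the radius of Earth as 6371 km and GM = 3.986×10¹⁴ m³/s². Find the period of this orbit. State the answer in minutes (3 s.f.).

r_p = 6371 + 1162 = 7533.0 km = 7.5330×10⁶ m.
r_a = 6371 + 11560 = 17931 km = 1.7931×10⁷ m.
Semi-major axis a = (r_p + r_a)/2 = (7533.0 + 17931)/2 = 12732 km = 1.273×10⁷ m.
By Kepler's third law T = 2π√(a³/μ) = 2π × 2.275×10³ = 1.430×10⁴ s.
= 238.3 minutes.

T ≈ 238 minutes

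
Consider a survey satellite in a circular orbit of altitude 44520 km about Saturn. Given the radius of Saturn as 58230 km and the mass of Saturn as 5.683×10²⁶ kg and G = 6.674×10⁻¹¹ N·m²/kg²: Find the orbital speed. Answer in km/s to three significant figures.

μ = GM = 6.674×10⁻¹¹ × 5.683×10²⁶ = 3.793×10¹⁶ m³/s².
r = 58230 + 44520 = 102750 km = 1.0275×10⁸ m.
For a circular orbit v = √(μ/r) = √(3.793×10¹⁶ / 1.028×10⁸) = √(3.691×10⁸) = 19210 m/s.
That is 19.21 km/s.

v ≈ 19.2 km/s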